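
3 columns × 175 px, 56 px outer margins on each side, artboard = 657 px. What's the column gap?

Take off 112 px of margins, leaving 545 px.
Columns use 525 px, leaving 20 px across 2 column gaps = 10 px each.

10 px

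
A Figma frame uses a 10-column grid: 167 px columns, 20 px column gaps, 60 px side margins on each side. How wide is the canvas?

1970 px

Adding margins, columns and gutters: 120 + 1670 + 180 = 1970 px.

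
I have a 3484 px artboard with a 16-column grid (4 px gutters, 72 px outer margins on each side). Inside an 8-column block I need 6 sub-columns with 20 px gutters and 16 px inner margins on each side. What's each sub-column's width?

256 px

Subtract both margins: 3484 − 2·72 = 3340 px.
3340 − 15·4 = 3280; ÷16 gives c = 205 px.
8 columns plus 7 gutters: 1640 + 28 = 1668 px.
Inner content = 1668 − 2·16 = 1636 px.
Subtracting 5 gutters of 20 leaves 1536 for 6 columns, so d = 256 px.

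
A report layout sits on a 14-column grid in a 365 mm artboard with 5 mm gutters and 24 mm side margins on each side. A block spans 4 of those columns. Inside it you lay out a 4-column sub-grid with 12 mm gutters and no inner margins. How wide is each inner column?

12.75 mm

Outer content = 365 − 2·24 = 317 mm.
14c + 13·5 = 317 → 14c = 252 → c = 18 mm.
4 columns plus 3 gutters: 72 + 15 = 87 mm.
Subtracting 3 gutters of 12 leaves 51 for 4 columns, so d = 12.75 mm.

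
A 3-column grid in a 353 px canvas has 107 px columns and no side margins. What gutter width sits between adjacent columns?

3·107 + 2g = 353 → 2g = 32 → g = 16 px.

16 px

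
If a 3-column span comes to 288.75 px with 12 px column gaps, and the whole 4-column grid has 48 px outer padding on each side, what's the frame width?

3 columns + 2 column gaps: 3c + 2·12 = 288.75.
3c = 288.75 − 24 = 264.75, so c = 88.25 px.
Frame = 2·48 + 4·88.25 + 3·12 = 96 + 353 + 36 = 485 px.

485 px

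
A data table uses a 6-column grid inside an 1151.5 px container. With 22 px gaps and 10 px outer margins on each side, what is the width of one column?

170.25 px

Take off 20 px of margins, leaving 1131.5 px.
1131.5 − 5·22 = 1021.5; ÷6 gives c = 170.25 px.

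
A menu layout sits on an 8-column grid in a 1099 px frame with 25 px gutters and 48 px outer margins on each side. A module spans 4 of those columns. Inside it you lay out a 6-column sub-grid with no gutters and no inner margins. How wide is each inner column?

Subtract both margins: 1099 − 2·48 = 1003 px.
Subtracting 7 gutters of 25 leaves 828 for 8 columns, so c = 103.5 px.
Span of 4: 4·103.5 + 3·25 = 414 + 75 = 489 px.
6d = 489 → d = 81.5 px.

81.5 px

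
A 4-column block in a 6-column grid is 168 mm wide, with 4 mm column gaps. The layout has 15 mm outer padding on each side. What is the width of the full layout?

284 mm

Subtracting 3 column gaps of 4 leaves 156 for 4 columns, so c = 39 mm.
Adding margins, columns and gutters: 30 + 234 + 20 = 284 mm.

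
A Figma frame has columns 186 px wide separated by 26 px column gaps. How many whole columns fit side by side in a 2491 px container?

11 columns

11 columns: 11·186 + 10·26 = 2306 px ≤ 2491.
12 columns: 2518 px > 2491. So 11.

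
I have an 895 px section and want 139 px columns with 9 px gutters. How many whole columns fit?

6 columns

Each extra column adds 139 + 9 = 148 px.
(895 + 9) / 148 = 6.11, so 6 columns fit.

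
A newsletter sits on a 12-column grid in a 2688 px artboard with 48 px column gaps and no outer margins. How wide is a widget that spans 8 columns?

1776 px

2688 − 11·48 = 2160; ÷12 gives c = 180 px.
8-column span = 8·180 + 7·48 = 1776 px.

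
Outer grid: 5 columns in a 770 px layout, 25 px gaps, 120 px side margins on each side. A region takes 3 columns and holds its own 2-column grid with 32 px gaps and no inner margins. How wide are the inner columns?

138 px

Subtract both margins: 770 − 2·120 = 530 px.
5c + 4·25 = 530 → 5c = 430 → c = 86 px.
Span of 3: 3·86 + 2·25 = 258 + 50 = 308 px.
2 columns + 1 gap: 2d + 1·32 = 308.
2d = 308 − 32 = 276, so d = 138 px.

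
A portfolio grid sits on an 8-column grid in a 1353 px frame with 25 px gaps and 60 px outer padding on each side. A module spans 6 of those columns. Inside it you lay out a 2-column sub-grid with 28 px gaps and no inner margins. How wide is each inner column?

Take off 120 px of margins, leaving 1233 px.
8 columns + 7 gaps: 8c + 7·25 = 1233.
8c = 1233 − 175 = 1058, so c = 132.25 px.
6-column span = 6·132.25 + 5·25 = 918.5 px.
Subtracting 1 gap of 28 leaves 890.5 for 2 columns, so d = 445.25 px.

445.25 px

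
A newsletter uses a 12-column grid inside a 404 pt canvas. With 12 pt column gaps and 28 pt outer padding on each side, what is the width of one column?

Content width = 404 − 2·28 = 348 pt.
12 columns + 11 column gaps: 12c + 11·12 = 348.
12c = 348 − 132 = 216, so c = 18 pt.

18 pt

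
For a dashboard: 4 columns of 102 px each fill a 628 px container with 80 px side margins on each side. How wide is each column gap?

Content width = 628 − 2·80 = 468 px.
Columns use 408 px, leaving 60 px across 3 column gaps = 20 px each.

20 px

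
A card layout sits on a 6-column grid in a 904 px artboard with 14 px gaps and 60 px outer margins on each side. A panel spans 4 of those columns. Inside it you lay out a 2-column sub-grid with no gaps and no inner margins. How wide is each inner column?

Take off 120 px of margins, leaving 784 px.
784 − 5·14 = 714; ÷6 gives c = 119 px.
Span of 4: 4·119 + 3·14 = 476 + 42 = 518 px.
2d = 518 → d = 259 px.

259 px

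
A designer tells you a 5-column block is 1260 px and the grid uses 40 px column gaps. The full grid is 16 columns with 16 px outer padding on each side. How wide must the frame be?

1260 − 4·40 = 1100; ÷5 gives c = 220 px.
Frame = 2·16 + 16·220 + 15·40 = 32 + 3520 + 600 = 4152 px.

4152 px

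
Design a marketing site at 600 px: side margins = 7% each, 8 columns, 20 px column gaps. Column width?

47 px

Margins: 7% × 600 = 42 px each, so content = 600 − 84 = 516 px.
8c + 7·20 = 516 → 8c = 376 → c = 47 px.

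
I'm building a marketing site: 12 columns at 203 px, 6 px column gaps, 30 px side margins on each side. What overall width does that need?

Adding margins, columns and gutters: 60 + 2436 + 66 = 2562 px.

2562 px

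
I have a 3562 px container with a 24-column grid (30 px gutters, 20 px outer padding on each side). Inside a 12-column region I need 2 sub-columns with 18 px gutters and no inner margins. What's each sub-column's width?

864 px

Subtract both margins: 3562 − 2·20 = 3522 px.
24c + 23·30 = 3522 → 24c = 2832 → c = 118 px.
Span of 12: 12·118 + 11·30 = 1416 + 330 = 1746 px.
1746 − 1·18 = 1728; ÷2 gives d = 864 px.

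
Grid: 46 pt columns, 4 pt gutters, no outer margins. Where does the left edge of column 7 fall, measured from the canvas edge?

300 pt

No margin, so column 7 starts at 6·(column + gutter) = 6·50 = 300 pt.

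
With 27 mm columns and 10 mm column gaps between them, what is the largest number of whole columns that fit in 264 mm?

7 columns: 7·27 + 6·10 = 249 mm ≤ 264.
8 columns: 286 mm > 264. So 7.

7 columns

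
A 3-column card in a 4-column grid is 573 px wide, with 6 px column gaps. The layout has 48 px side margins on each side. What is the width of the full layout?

3c + 2·6 = 573 → 3c = 561 → c = 187 px.
Layout = 2·48 + 4·187 + 3·6 = 96 + 748 + 18 = 862 px.

862 px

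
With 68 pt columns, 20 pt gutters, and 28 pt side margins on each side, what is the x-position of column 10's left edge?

820 pt

Before column 10: the margin + 9 columns + 9 gutters.
Offset = 28 + 9·(68 + 20) = 28 + 792 = 820 pt.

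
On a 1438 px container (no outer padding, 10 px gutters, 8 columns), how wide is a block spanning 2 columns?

352 px

1438 − 7·10 = 1368; ÷8 gives c = 171 px.
2 columns plus 1 gutter: 342 + 10 = 352 px.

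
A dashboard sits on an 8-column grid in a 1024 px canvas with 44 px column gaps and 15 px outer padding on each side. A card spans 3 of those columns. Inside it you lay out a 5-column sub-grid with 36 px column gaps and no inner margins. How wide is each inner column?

Take off 30 px of margins, leaving 994 px.
994 − 7·44 = 686; ÷8 gives c = 85.75 px.
3 columns plus 2 column gaps: 257.25 + 88 = 345.25 px.
Subtracting 4 column gaps of 36 leaves 201.25 for 5 columns, so d = 40.25 px.

40.25 px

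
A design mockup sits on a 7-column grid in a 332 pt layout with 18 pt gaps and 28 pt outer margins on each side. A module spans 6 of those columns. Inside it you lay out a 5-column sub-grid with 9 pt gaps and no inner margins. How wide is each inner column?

Subtract both margins: 332 − 2·28 = 276 pt.
7 columns + 6 gaps: 7c + 6·18 = 276.
7c = 276 − 108 = 168, so c = 24 pt.
6-column span = 6·24 + 5·18 = 234 pt.
5d + 4·9 = 234 → 5d = 198 → d = 39.6 pt.

39.6 pt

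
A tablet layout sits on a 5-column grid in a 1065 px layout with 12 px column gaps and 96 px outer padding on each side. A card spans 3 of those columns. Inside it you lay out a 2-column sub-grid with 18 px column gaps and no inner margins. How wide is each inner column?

Inside the margins: 1065 − 192 = 873 px.
873 − 4·12 = 825; ÷5 gives c = 165 px.
3-column span = 3·165 + 2·12 = 519 px.
Subtracting 1 column gap of 18 leaves 501 for 2 columns, so d = 250.5 px.

250.5 px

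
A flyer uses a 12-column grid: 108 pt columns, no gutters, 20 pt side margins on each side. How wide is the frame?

Summing: 40 + 1296 = 1336 pt.

1336 pt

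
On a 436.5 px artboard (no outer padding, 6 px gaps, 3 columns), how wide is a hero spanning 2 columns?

3 columns + 2 gaps: 3c + 2·6 = 436.5.
3c = 436.5 − 12 = 424.5, so c = 141.5 px.
2-column span = 2·141.5 + 1·6 = 289 px.

289 px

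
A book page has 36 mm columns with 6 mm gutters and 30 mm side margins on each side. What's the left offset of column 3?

114 mm

Before column 3: the margin + 2 columns + 2 gutters.
Offset = 30 + 2·(36 + 6) = 30 + 84 = 114 mm.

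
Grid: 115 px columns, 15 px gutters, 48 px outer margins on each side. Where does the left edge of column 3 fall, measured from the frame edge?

Column 3 starts at margin + 2·(column + gutter) = 48 + 2·130 = 308 px.

308 px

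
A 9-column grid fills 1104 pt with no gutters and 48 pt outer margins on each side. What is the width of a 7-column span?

784 pt

Take off 96 pt of margins, leaving 1008 pt.
9c = 1008 → c = 112 pt.
7-column span = 7·112 = 784 pt.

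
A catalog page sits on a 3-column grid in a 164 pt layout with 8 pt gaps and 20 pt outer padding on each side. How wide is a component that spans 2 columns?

Subtract both margins: 164 − 2·20 = 124 pt.
Subtracting 2 gaps of 8 leaves 108 for 3 columns, so c = 36 pt.
2 columns plus 1 gap: 72 + 8 = 80 pt.

80 pt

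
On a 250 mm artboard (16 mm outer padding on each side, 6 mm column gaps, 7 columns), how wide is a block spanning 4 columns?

Content width = 250 − 2·16 = 218 mm.
7 columns + 6 column gaps: 7c + 6·6 = 218.
7c = 218 − 36 = 182, so c = 26 mm.
Span of 4: 4·26 + 3·6 = 104 + 18 = 122 mm.

122 mm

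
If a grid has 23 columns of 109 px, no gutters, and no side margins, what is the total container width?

2507 px

Total width: 23·109 = 2507 px.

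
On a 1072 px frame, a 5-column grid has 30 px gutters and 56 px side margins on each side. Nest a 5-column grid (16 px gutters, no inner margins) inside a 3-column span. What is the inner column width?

100 px

Outer content = 1072 − 2·56 = 960 px.
Subtracting 4 gutters of 30 leaves 840 for 5 columns, so c = 168 px.
Span of 3: 3·168 + 2·30 = 504 + 60 = 564 px.
Subtracting 4 gutters of 16 leaves 500 for 5 columns, so d = 100 px.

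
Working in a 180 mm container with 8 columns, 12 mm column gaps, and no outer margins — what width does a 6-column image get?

132 mm

8c + 7·12 = 180 → 8c = 96 → c = 12 mm.
Span of 6: 6·12 + 5·12 = 72 + 60 = 132 mm.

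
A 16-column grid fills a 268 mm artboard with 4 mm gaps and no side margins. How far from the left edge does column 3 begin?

268 − 15·4 = 208; ÷16 gives c = 13 mm.
No margin, so column 3 starts at 2·(column + gutter) = 2·17 = 34 mm.

34 mm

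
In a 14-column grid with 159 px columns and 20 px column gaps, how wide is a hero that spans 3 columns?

3-column span = 3·159 + 2·20 = 517 px.

517 px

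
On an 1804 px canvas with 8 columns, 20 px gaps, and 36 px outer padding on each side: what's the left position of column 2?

Subtract both margins: 1804 − 2·36 = 1732 px.
1732 − 7·20 = 1592; ÷8 gives c = 199 px.
Column 2 starts at margin + 1·(column + gutter) = 36 + 1·219 = 255 px.

255 px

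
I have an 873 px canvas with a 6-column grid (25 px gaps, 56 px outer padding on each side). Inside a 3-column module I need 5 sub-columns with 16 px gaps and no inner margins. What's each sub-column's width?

Subtract both margins: 873 − 2·56 = 761 px.
Subtracting 5 gaps of 25 leaves 636 for 6 columns, so c = 106 px.
Span of 3: 3·106 + 2·25 = 318 + 50 = 368 px.
5 columns + 4 gaps: 5d + 4·16 = 368.
5d = 368 − 64 = 304, so d = 60.8 px.

60.8 px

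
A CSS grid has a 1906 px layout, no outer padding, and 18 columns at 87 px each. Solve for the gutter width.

20 px

Columns use 1566 px, leaving 340 px across 17 gutters = 20 px each.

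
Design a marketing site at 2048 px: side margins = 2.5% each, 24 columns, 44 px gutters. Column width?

Margins: 2.5% × 2048 = 51.2 px each, so content = 2048 − 102.4 = 1945.6 px.
24 columns + 23 gutters: 24c + 23·44 = 1945.6.
24c = 1945.6 − 1012 = 933.6, so c = 38.9 px.

38.9 px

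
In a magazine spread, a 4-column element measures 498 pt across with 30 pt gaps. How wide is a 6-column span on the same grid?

762 pt

Subtracting 3 gaps of 30 leaves 408 for 4 columns, so c = 102 pt.
Span of 6: 6·102 + 5·30 = 612 + 150 = 762 pt.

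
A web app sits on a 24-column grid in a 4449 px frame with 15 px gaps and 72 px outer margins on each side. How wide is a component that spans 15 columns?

Content width = 4449 − 2·72 = 4305 px.
4305 − 23·15 = 3960; ÷24 gives c = 165 px.
Span of 15: 15·165 + 14·15 = 2475 + 210 = 2685 px.

2685 px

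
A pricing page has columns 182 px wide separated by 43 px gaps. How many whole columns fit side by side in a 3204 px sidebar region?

14 columns: 14·182 + 13·43 = 3107 px ≤ 3204.
15 columns: 3332 px > 3204. So 14.

14 columns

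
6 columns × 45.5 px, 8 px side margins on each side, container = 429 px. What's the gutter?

28 px

Inside the margins: 429 − 16 = 413 px.
Columns use 273 px, leaving 140 px across 5 gutters = 28 px each.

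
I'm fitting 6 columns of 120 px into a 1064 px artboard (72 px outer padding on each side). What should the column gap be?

Content width = 1064 − 2·72 = 920 px.
6·120 + 5g = 920 → 5g = 200 → g = 40 px.

40 px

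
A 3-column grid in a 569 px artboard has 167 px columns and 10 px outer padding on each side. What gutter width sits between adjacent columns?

Subtract both margins: 569 − 2·10 = 549 px.
3 columns take 3·167 = 501 px; remaining 48 splits into 2 gutters.
g = 48 / 2 = 24 px.

24 px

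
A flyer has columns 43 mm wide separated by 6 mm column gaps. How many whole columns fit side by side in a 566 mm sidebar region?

11 columns

11 columns: 11·43 + 10·6 = 533 mm ≤ 566.
12 columns: 582 mm > 566. So 11.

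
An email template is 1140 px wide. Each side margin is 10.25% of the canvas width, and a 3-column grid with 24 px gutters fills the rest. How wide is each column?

286.1 px

1140 × (1 − 2·10.25%) = 1140 × 79.5% = 906.3 px for the columns.
3 columns + 2 gutters: 3c + 2·24 = 906.3.
3c = 906.3 − 48 = 858.3, so c = 286.1 px.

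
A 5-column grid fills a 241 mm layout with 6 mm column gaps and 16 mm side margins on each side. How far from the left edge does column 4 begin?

Inside the margins: 241 − 32 = 209 mm.
209 − 4·6 = 185; ÷5 gives c = 37 mm.
Each column+gutter stride is 43 mm; 3 of them past the 16 mm margin is 16 + 129 = 145 mm.

145 mm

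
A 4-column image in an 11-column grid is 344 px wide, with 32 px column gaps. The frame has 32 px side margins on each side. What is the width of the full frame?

344 − 3·32 = 248; ÷4 gives c = 62 px.
Frame = 2·32 + 11·62 + 10·32 = 64 + 682 + 320 = 1066 px.

1066 px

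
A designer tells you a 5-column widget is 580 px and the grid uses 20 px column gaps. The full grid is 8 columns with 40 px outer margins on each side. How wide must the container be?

5 columns + 4 column gaps: 5c + 4·20 = 580.
5c = 580 − 80 = 500, so c = 100 px.
Container = 2·40 + 8·100 + 7·20 = 80 + 800 + 140 = 1020 px.

1020 px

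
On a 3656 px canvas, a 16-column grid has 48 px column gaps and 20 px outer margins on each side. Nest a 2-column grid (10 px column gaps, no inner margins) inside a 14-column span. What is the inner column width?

Inside the margins: 3656 − 40 = 3616 px.
16c + 15·48 = 3616 → 16c = 2896 → c = 181 px.
14-column span = 14·181 + 13·48 = 3158 px.
2 columns + 1 column gap: 2d + 1·10 = 3158.
2d = 3158 − 10 = 3148, so d = 1574 px.

1574 px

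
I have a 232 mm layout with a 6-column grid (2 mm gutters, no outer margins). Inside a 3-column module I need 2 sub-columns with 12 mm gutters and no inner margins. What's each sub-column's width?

6 columns + 5 gutters: 6c + 5·2 = 232.
6c = 232 − 10 = 222, so c = 37 mm.
3-column span = 3·37 + 2·2 = 115 mm.
Subtracting 1 gutter of 12 leaves 103 for 2 columns, so d = 51.5 mm.

51.5 mm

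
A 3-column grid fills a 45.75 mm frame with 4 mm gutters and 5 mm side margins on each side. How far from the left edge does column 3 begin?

Subtract both margins: 45.75 − 2·5 = 35.75 mm.
Subtracting 2 gutters of 4 leaves 27.75 for 3 columns, so c = 9.25 mm.
Column 3 starts at margin + 2·(column + gutter) = 5 + 2·13.25 = 31.5 mm.

31.5 mm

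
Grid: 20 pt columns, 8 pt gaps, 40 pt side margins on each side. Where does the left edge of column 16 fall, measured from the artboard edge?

460 pt

Before column 16: the margin + 15 columns + 15 gaps.
Offset = 40 + 15·(20 + 8) = 40 + 420 = 460 pt.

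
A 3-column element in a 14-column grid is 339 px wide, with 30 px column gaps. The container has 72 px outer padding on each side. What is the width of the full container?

1836 px

339 − 2·30 = 279; ÷3 gives c = 93 px.
Adding margins, columns and gutters: 144 + 1302 + 390 = 1836 px.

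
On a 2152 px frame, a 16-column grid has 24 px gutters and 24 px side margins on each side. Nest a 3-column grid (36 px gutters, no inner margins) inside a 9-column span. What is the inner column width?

367 px

Outer content = 2152 − 2·24 = 2104 px.
16c + 15·24 = 2104 → 16c = 1744 → c = 109 px.
Span of 9: 9·109 + 8·24 = 981 + 192 = 1173 px.
3d + 2·36 = 1173 → 3d = 1101 → d = 367 px.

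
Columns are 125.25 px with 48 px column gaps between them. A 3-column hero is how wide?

Span of 3: 3·125.25 + 2·48 = 375.75 + 96 = 471.75 px.

471.75 px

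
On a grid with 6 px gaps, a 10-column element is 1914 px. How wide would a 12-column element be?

2298 px

10c + 9·6 = 1914 → 10c = 1860 → c = 186 px.
Span of 12: 12·186 + 11·6 = 2232 + 66 = 2298 px.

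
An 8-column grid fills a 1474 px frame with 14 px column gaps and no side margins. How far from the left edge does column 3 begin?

1474 − 7·14 = 1376; ÷8 gives c = 172 px.
Each column+gutter stride is 186 px; with no margin, 2 of them is 372 px.

372 px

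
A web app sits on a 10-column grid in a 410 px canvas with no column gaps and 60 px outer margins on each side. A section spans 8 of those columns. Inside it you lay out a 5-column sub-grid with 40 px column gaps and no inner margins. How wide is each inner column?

Subtract both margins: 410 − 2·60 = 290 px.
With no column gaps, each column is 290/10 = 29 px.
With no column gaps, 8 columns span 8·29 = 232 px.
5d + 4·40 = 232 → 5d = 72 → d = 14.4 px.

14.4 px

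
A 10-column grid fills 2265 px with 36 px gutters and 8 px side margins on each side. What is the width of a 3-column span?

Content width = 2265 − 2·8 = 2249 px.
10c + 9·36 = 2249 → 10c = 1925 → c = 192.5 px.
3 columns plus 2 gutters: 577.5 + 72 = 649.5 px.

649.5 px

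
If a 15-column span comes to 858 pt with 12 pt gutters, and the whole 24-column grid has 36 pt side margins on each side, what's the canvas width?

Subtracting 14 gutters of 12 leaves 690 for 15 columns, so c = 46 pt.
Adding margins, columns and gutters: 72 + 1104 + 276 = 1452 pt.

1452 pt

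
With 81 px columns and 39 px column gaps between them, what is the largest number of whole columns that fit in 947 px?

8 columns

k columns need k·81 + (k−1)·39 = k·120 − 39.
k·120 − 39 ≤ 947 → k ≤ 986 / 120 ≈ 8.22, so k = 8.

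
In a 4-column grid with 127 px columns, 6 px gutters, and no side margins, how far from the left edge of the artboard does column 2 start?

133 px

No margin, so column 2 starts at 1·(column + gutter) = 1·133 = 133 px.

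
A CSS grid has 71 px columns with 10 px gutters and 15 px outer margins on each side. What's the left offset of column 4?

Column 4 starts at margin + 3·(column + gutter) = 15 + 3·81 = 258 px.

258 px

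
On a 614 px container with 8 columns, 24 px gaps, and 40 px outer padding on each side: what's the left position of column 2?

Take off 80 px of margins, leaving 534 px.
534 − 7·24 = 366; ÷8 gives c = 45.75 px.
Before column 2: the margin + 1 column + 1 gap.
Offset = 40 + 1·(45.75 + 24) = 40 + 69.75 = 109.75 px.

109.75 px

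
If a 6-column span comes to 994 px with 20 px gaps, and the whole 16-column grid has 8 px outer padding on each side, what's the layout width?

6c + 5·20 = 994 → 6c = 894 → c = 149 px.
Total width: 2·8 + 16·149 + 15·20 = 2700 px.

2700 px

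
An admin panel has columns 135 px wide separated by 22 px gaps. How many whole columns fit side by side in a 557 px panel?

3 columns

k columns need k·135 + (k−1)·22 = k·157 − 22.
k·157 − 22 ≤ 557 → k ≤ 579 / 157 ≈ 3.69, so k = 3.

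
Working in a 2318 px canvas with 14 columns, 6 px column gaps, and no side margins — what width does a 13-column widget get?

2152 px

2318 − 13·6 = 2240; ÷14 gives c = 160 px.
Span of 13: 13·160 + 12·6 = 2080 + 72 = 2152 px.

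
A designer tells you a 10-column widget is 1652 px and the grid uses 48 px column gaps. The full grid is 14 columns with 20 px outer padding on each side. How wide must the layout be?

2372 px

Subtracting 9 column gaps of 48 leaves 1220 for 10 columns, so c = 122 px.
Layout = 2·20 + 14·122 + 13·48 = 40 + 1708 + 624 = 2372 px.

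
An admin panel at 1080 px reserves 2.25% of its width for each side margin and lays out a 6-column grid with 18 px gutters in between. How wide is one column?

156.9 px

Each margin = 2.25% of 1080 = 24.3 px; content = 1080 − 2·24.3 = 1031.4 px.
Subtracting 5 gutters of 18 leaves 941.4 for 6 columns, so c = 156.9 px.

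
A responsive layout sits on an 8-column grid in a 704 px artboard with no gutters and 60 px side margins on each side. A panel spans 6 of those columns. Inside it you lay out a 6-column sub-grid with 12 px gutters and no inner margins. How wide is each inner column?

63 px

Inside the margins: 704 − 120 = 584 px.
8c = 584 → c = 73 px.
6-column span = 6·73 = 438 px.
Subtracting 5 gutters of 12 leaves 378 for 6 columns, so d = 63 px.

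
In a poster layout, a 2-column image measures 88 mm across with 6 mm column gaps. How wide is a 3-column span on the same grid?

Subtracting 1 column gap of 6 leaves 82 for 2 columns, so c = 41 mm.
3-column span = 3·41 + 2·6 = 135 mm.

135 mm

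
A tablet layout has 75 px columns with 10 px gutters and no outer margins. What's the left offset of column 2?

No margin, so column 2 starts at 1·(column + gutter) = 1·85 = 85 px.

85 px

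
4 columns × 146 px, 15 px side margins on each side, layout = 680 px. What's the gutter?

22 px

Content width = 680 − 2·15 = 650 px.
Columns use 584 px, leaving 66 px across 3 gutters = 22 px each.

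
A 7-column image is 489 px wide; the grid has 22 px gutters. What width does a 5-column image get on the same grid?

343 px

489 − 6·22 = 357; ÷7 gives c = 51 px.
5 columns plus 4 gutters: 255 + 88 = 343 px.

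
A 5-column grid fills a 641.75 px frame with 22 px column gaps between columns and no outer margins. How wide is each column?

5 columns + 4 column gaps: 5c + 4·22 = 641.75.
5c = 641.75 − 88 = 553.75, so c = 110.75 px.

110.75 px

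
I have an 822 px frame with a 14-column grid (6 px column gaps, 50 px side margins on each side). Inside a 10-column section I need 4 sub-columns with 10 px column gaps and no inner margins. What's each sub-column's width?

121 px

Outer content = 822 − 2·50 = 722 px.
14 columns + 13 column gaps: 14c + 13·6 = 722.
14c = 722 − 78 = 644, so c = 46 px.
10 columns plus 9 column gaps: 460 + 54 = 514 px.
4 columns + 3 column gaps: 4d + 3·10 = 514.
4d = 514 − 30 = 484, so d = 121 px.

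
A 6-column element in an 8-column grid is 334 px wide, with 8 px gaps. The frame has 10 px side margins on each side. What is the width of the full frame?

Subtracting 5 gaps of 8 leaves 294 for 6 columns, so c = 49 px.
Total width: 2·10 + 8·49 + 7·8 = 468 px.

468 px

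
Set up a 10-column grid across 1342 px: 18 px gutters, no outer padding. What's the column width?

10 columns + 9 gutters: 10c + 9·18 = 1342.
10c = 1342 − 162 = 1180, so c = 118 px.

118 px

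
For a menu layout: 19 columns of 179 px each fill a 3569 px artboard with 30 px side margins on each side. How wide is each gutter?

6 px

Inside the margins: 3569 − 60 = 3509 px.
19·179 + 18g = 3509 → 18g = 108 → g = 6 px.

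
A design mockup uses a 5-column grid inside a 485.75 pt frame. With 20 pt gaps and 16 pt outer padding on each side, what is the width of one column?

Inside the margins: 485.75 − 32 = 453.75 pt.
Subtracting 4 gaps of 20 leaves 373.75 for 5 columns, so c = 74.75 pt.

74.75 pt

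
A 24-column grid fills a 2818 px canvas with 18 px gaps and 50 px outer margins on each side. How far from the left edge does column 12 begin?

Inside the margins: 2818 − 100 = 2718 px.
24 columns + 23 gaps: 24c + 23·18 = 2718.
24c = 2718 − 414 = 2304, so c = 96 px.
Column 12 starts at margin + 11·(column + gutter) = 50 + 11·114 = 1304 px.

1304 px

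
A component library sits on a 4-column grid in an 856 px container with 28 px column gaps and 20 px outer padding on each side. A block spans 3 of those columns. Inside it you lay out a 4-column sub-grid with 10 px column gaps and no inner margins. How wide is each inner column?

Inside the margins: 856 − 40 = 816 px.
4 columns + 3 column gaps: 4c + 3·28 = 816.
4c = 816 − 84 = 732, so c = 183 px.
3-column span = 3·183 + 2·28 = 605 px.
4 columns + 3 column gaps: 4d + 3·10 = 605.
4d = 605 − 30 = 575, so d = 143.75 px.

143.75 px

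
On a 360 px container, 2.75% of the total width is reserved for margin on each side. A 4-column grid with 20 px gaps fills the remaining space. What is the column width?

70.05 px

Margins: 2.75% × 360 = 9.9 px each, so content = 360 − 19.8 = 340.2 px.
4c + 3·20 = 340.2 → 4c = 280.2 → c = 70.05 px.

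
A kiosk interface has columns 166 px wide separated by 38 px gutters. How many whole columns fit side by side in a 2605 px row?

12 columns

12 columns: 12·166 + 11·38 = 2410 px ≤ 2605.
13 columns: 2614 px > 2605. So 12.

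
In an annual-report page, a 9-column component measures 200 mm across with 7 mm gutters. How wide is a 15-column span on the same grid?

338 mm

200 − 8·7 = 144; ÷9 gives c = 16 mm.
Span of 15: 15·16 + 14·7 = 240 + 98 = 338 mm.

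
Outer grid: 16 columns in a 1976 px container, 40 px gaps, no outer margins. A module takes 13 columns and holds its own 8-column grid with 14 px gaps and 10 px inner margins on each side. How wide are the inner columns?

185 px

Subtracting 15 gaps of 40 leaves 1376 for 16 columns, so c = 86 px.
13 columns plus 12 gaps: 1118 + 480 = 1598 px.
Inner content = 1598 − 2·10 = 1578 px.
8 columns + 7 gaps: 8d + 7·14 = 1578.
8d = 1578 − 98 = 1480, so d = 185 px.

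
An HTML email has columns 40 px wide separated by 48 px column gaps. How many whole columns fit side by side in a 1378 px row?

16 columns

Each extra column adds 40 + 48 = 88 px.
(1378 + 48) / 88 = 16.20, so 16 columns fit.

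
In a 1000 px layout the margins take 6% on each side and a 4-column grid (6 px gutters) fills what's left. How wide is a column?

Margins: 6% × 1000 = 60 px each, so content = 1000 − 120 = 880 px.
4 columns + 3 gutters: 4c + 3·6 = 880.
4c = 880 − 18 = 862, so c = 215.5 px.

215.5 px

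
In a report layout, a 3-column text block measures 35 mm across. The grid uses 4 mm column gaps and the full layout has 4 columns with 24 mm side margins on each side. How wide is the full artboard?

Subtracting 2 column gaps of 4 leaves 27 for 3 columns, so c = 9 mm.
Adding margins, columns and gutters: 48 + 36 + 12 = 96 mm.

96 mm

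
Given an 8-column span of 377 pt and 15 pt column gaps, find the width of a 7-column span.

328 pt

8c + 7·15 = 377 → 8c = 272 → c = 34 pt.
Span of 7: 7·34 + 6·15 = 238 + 90 = 328 pt.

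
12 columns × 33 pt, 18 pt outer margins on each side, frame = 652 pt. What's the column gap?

20 pt

Inside the margins: 652 − 36 = 616 pt.
12·33 + 11g = 616 → 11g = 220 → g = 20 pt.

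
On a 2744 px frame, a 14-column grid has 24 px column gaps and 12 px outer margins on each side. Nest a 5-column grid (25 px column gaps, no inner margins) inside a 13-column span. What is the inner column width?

484.8 px

Outer content = 2744 − 2·12 = 2720 px.
14c + 13·24 = 2720 → 14c = 2408 → c = 172 px.
13 columns plus 12 column gaps: 2236 + 288 = 2524 px.
5 columns + 4 column gaps: 5d + 4·25 = 2524.
5d = 2524 − 100 = 2424, so d = 484.8 px.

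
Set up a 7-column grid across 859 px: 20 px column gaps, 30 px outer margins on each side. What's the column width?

Inside the margins: 859 − 60 = 799 px.
799 − 6·20 = 679; ÷7 gives c = 97 px.

97 px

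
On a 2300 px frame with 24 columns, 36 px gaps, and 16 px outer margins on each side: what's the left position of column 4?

304 px

Content = 2300 − 2·16 = 2268 px.
24 columns + 23 gaps: 24c + 23·36 = 2268.
24c = 2268 − 828 = 1440, so c = 60 px.
Before column 4: the margin + 3 columns + 3 gaps.
Offset = 16 + 3·(60 + 36) = 16 + 288 = 304 px.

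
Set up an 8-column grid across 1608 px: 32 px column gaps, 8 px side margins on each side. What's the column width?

Content width = 1608 − 2·8 = 1592 px.
Subtracting 7 column gaps of 32 leaves 1368 for 8 columns, so c = 171 px.

171 px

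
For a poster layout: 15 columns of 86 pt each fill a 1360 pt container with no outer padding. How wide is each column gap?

Columns use 1290 pt, leaving 70 pt across 14 column gaps = 5 pt each.

5 pt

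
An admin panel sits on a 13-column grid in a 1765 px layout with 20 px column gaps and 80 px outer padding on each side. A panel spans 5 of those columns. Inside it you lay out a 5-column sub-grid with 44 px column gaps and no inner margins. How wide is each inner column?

Subtract both margins: 1765 − 2·80 = 1605 px.
13 columns + 12 column gaps: 13c + 12·20 = 1605.
13c = 1605 − 240 = 1365, so c = 105 px.
Span of 5: 5·105 + 4·20 = 525 + 80 = 605 px.
Subtracting 4 column gaps of 44 leaves 429 for 5 columns, so d = 85.8 px.

85.8 px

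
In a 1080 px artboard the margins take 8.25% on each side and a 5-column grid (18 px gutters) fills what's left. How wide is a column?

1080 × (1 − 2·8.25%) = 1080 × 83.5% = 901.8 px for the columns.
Subtracting 4 gutters of 18 leaves 829.8 for 5 columns, so c = 165.96 px.

165.96 px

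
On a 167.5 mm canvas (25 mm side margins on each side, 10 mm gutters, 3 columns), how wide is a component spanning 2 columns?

Subtract both margins: 167.5 − 2·25 = 117.5 mm.
3 columns + 2 gutters: 3c + 2·10 = 117.5.
3c = 117.5 − 20 = 97.5, so c = 32.5 mm.
2 columns plus 1 gutter: 65 + 10 = 75 mm.

75 mm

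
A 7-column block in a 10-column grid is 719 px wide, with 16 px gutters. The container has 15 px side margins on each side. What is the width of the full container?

1064 px

7c + 6·16 = 719 → 7c = 623 → c = 89 px.
Total width: 2·15 + 10·89 + 9·16 = 1064 px.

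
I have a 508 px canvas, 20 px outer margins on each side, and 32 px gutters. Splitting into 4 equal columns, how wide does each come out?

93 px

Subtract both margins: 508 − 2·20 = 468 px.
4 columns + 3 gutters: 4c + 3·32 = 468.
4c = 468 − 96 = 372, so c = 93 px.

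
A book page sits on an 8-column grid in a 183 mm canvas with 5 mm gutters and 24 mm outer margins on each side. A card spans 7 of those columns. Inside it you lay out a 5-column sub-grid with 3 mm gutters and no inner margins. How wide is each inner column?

21.1 mm

Outer content = 183 − 2·24 = 135 mm.
8c + 7·5 = 135 → 8c = 100 → c = 12.5 mm.
7-column span = 7·12.5 + 6·5 = 117.5 mm.
5d + 4·3 = 117.5 → 5d = 105.5 → d = 21.1 mm.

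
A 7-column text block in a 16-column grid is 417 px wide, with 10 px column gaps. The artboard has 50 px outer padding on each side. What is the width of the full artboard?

7 columns + 6 column gaps: 7c + 6·10 = 417.
7c = 417 − 60 = 357, so c = 51 px.
Adding margins, columns and gutters: 100 + 816 + 150 = 1066 px.

1066 px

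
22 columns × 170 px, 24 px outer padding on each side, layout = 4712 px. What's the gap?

44 px

Inside the margins: 4712 − 48 = 4664 px.
22·170 + 21g = 4664 → 21g = 924 → g = 44 px.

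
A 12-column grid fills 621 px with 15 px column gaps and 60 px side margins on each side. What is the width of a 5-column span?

Take off 120 px of margins, leaving 501 px.
12 columns + 11 column gaps: 12c + 11·15 = 501.
12c = 501 − 165 = 336, so c = 28 px.
5 columns plus 4 column gaps: 140 + 60 = 200 px.

200 px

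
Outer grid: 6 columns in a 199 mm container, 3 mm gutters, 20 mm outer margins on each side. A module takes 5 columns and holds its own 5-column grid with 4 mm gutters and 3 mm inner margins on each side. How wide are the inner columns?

Subtract both margins: 199 − 2·20 = 159 mm.
Subtracting 5 gutters of 3 leaves 144 for 6 columns, so c = 24 mm.
5-column span = 5·24 + 4·3 = 132 mm.
Inner content = 132 − 2·3 = 126 mm.
126 − 4·4 = 110; ÷5 gives d = 22 mm.

22 mm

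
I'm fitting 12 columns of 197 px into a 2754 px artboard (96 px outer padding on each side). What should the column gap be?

Content width = 2754 − 2·96 = 2562 px.
Columns use 2364 px, leaving 198 px across 11 column gaps = 18 px each.

18 px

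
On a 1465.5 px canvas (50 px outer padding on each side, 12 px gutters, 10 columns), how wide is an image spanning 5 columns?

Inside the margins: 1465.5 − 100 = 1365.5 px.
Subtracting 9 gutters of 12 leaves 1257.5 for 10 columns, so c = 125.75 px.
5-column span = 5·125.75 + 4·12 = 676.75 px.

676.75 px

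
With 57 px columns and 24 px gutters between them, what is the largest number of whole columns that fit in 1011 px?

12 columns: 12·57 + 11·24 = 948 px ≤ 1011.
13 columns: 1029 px > 1011. So 12.

12 columns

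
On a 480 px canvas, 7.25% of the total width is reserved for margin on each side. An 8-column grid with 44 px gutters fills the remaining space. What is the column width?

12.8 px

Margins: 7.25% × 480 = 34.8 px each, so content = 480 − 69.6 = 410.4 px.
410.4 − 7·44 = 102.4; ÷8 gives c = 12.8 px.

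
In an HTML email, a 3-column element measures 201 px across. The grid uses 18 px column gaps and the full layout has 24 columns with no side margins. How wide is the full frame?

1734 px

3c + 2·18 = 201 → 3c = 165 → c = 55 px.
Summing: 1320 + 414 = 1734 px.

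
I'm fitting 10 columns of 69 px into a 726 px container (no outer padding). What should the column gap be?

10·69 + 9g = 726 → 9g = 36 → g = 4 px.

4 px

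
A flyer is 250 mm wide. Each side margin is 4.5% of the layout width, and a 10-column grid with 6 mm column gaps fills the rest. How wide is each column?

17.35 mm

Each margin = 4.5% of 250 = 11.25 mm; content = 250 − 2·11.25 = 227.5 mm.
10 columns + 9 column gaps: 10c + 9·6 = 227.5.
10c = 227.5 − 54 = 173.5, so c = 17.35 mm.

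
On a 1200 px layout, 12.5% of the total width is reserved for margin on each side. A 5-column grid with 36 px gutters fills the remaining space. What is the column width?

Margins: 12.5% × 1200 = 150 px each, so content = 1200 − 300 = 900 px.
900 − 4·36 = 756; ÷5 gives c = 151.2 px.

151.2 px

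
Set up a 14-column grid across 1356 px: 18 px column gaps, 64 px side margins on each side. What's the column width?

Take off 128 px of margins, leaving 1228 px.
1228 − 13·18 = 994; ÷14 gives c = 71 px.

71 px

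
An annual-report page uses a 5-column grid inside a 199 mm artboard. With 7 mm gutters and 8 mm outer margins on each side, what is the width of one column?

Take off 16 mm of margins, leaving 183 mm.
5 columns + 4 gutters: 5c + 4·7 = 183.
5c = 183 − 28 = 155, so c = 31 mm.

31 mm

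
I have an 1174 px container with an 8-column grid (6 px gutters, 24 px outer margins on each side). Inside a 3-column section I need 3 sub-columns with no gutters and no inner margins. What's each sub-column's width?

Take off 48 px of margins, leaving 1126 px.
8c + 7·6 = 1126 → 8c = 1084 → c = 135.5 px.
Span of 3: 3·135.5 + 2·6 = 406.5 + 12 = 418.5 px.
3d = 418.5 → d = 139.5 px.

139.5 px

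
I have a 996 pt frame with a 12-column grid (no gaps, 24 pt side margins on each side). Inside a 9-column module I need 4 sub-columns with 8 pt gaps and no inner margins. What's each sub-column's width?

171.75 pt

Outer content = 996 − 2·24 = 948 pt.
948 / 12 = 79 pt per column.
9-column span = 9·79 = 711 pt.
Subtracting 3 gaps of 8 leaves 687 for 4 columns, so d = 171.75 pt.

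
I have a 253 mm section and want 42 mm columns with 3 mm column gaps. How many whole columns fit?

5 columns

5 columns: 5·42 + 4·3 = 222 mm ≤ 253.
6 columns: 267 mm > 253. So 5.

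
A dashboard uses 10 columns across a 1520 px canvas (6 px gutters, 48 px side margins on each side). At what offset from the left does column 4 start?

Inside the margins: 1520 − 96 = 1424 px.
1424 − 9·6 = 1370; ÷10 gives c = 137 px.
Before column 4: the margin + 3 columns + 3 gutters.
Offset = 48 + 3·(137 + 6) = 48 + 429 = 477 px.

477 px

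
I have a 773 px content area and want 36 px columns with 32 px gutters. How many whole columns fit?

k columns need k·36 + (k−1)·32 = k·68 − 32.
k·68 − 32 ≤ 773 → k ≤ 805 / 68 ≈ 11.84, so k = 11.

11 columns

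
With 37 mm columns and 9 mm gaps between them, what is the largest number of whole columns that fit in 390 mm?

Each extra column adds 37 + 9 = 46 mm.
(390 + 9) / 46 = 8.67, so 8 columns fit.

8 columns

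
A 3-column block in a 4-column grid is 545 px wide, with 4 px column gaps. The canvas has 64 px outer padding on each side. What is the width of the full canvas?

856 px

545 − 2·4 = 537; ÷3 gives c = 179 px.
Adding margins, columns and gutters: 128 + 716 + 12 = 856 px.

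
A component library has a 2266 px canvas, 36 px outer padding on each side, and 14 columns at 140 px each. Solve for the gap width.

Subtract both margins: 2266 − 2·36 = 2194 px.
14·140 + 13g = 2194 → 13g = 234 → g = 18 px.

18 px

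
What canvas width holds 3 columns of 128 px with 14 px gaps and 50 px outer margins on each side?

512 px

Adding margins, columns and gutters: 100 + 384 + 28 = 512 px.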